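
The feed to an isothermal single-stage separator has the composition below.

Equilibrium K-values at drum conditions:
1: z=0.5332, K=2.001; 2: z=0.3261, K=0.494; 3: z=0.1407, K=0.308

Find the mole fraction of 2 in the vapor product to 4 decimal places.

Newton–Raphson from ψ = 0.5:
  ψ = 0.5000: g = -0.01406, g' = -0.5444 → ψ = 0.4742
  ψ = 0.4742: g = -0.00007, g' = -0.5395 → ψ = 0.4740
Converged at ψ = 0.4740.
Compositions from xᵢ = zᵢ/(1+ψ(Kᵢ−1)), yᵢ = Kᵢxᵢ:
  1: x = 0.3616, y = 0.7236
  2: x = 0.4290, y = 0.2119
  3: x = 0.2094, y = 0.0645

y_2 = 0.2119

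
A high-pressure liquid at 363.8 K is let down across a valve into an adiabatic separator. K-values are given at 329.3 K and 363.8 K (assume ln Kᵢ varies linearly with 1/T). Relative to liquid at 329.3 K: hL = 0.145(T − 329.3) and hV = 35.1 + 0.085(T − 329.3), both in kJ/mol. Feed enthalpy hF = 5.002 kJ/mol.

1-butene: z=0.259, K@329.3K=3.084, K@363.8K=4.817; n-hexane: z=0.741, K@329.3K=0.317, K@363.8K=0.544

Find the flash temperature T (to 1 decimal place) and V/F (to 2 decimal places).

T = 337.8 K, V/F = 0.11

Adiabatic flash: solve Rachford–Rice at each trial T, then check hF = ψ·hV(T) + (1−ψ)·hL(T).
  T = 329.3 K: K = (3.084, 0.317), RR gives ψ = 0.024, H_out = 0.830 kJ/mol
  T = 363.8 K: K = (4.817, 0.544), RR gives ψ = 0.374, H_out = 17.351 kJ/mol
  T = 346.6 K: K = (3.900, 0.421), RR gives ψ = 0.192, H_out = 9.047 kJ/mol
  T = 338.0 K: K = (3.481, 0.367), RR gives ψ = 0.110, H_out = 5.082 kJ/mol
  T = 333.6 K: K = (3.277, 0.341), RR gives ψ = 0.068, H_out = 2.980 kJ/mol
  T = 335.8 K: K = (3.378, 0.354), RR gives ψ = 0.089, H_out = 4.041 kJ/mol
Linear interpolation between T = 335.8 (H_out = 4.041) and T = 338.0 (H_out = 5.082) on hF = 5.002 gives T ≈ 337.8 K, at which ψ = 0.11.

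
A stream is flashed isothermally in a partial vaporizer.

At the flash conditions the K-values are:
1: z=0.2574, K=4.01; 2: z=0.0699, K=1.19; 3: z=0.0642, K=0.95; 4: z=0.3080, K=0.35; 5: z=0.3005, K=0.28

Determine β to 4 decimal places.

β = 0.2080

Material balance + equilibrium reduce to Σ zᵢ(Kᵢ−1)/(1+β(Kᵢ−1)) = 0.
g(0) = ΣzᵢKᵢ − 1 = 0.3683 and g(1) = 1 − Σzᵢ/Kᵢ = -1.1437, so a root lies in (0, 1).
Newton iteration, β⁰ = 0.39:
  β = 0.3900: g = -0.20353, g' = -1.0305 → β = 0.1925
  β = 0.1925: g = 0.02011, g' = -1.3173 → β = 0.2078
  β = 0.2078: g = 0.00033, g' = -1.2746 → β = 0.2080
Converged at β = 0.2080.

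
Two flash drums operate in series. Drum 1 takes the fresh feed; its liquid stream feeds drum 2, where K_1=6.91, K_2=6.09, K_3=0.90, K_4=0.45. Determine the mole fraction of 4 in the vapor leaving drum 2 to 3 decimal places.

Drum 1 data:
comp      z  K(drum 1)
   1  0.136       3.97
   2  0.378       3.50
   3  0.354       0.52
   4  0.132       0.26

y_4 (drum 2) = 0.172

Drum 1:
Let ψ₁ = V/F and solve Σ zᵢ(Kᵢ−1)/(1+ψ₁(Kᵢ−1)) = 0.
Feasibility: ΣzᵢKᵢ = 2.081, Σzᵢ/Kᵢ = 1.331 — both > 1, two phases present.
Newton iteration, ψ₁⁰ = 0.5:
  ψ₁ = 0.500: g = 0.2039, g' = -0.984 → ψ₁ = 0.707
  ψ₁ = 0.707: g = 0.0095, g' = -0.938 → ψ₁ = 0.717
Converged at ψ₁ = 0.717.
Drum-1 compositions:
  1: x = 0.043, y = 0.172
  2: x = 0.135, y = 0.474
  3: x = 0.540, y = 0.281
  4: x = 0.281, y = 0.073
Drum-2 feed = drum-1 liquid: z₂ = (0.0434, 0.1353, 0.5399, 0.2813).
Drum 2:
Rachford–Rice: g(ψ₂) = Σ zᵢ(Kᵢ−1)/(1+ψ₂(Kᵢ−1)) = 0.
Check two-phase: ΣzᵢKᵢ = 1.737 > 1 and Σzᵢ/Kᵢ = 1.254 > 1, so g(0) = 0.737 > 0 and g(1) = -0.254 < 0.
Newton iteration, ψ₂⁰ = 0.49:
  ψ₂ = 0.490: g = -0.0056, g' = -0.553 → ψ₂ = 0.480
Converged at ψ₂ = 0.480.
  1: x = 0.011, y = 0.078
  2: x = 0.039, y = 0.239
  3: x = 0.567, y = 0.510
  4: x = 0.382, y = 0.172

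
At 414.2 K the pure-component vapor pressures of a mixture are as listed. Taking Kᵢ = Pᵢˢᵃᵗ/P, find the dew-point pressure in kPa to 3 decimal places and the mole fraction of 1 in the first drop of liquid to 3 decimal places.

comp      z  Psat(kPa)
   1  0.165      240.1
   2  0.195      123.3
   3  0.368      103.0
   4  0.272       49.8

At the dew point ψ → 1, so Σzᵢ/Kᵢ = 1 with Kᵢ = Pᵢˢᵃᵗ/P ⇒ 1/P = Σzᵢ/Pᵢˢᵃᵗ.
1/P = 0.165/240.1 + 0.195/123.3 + 0.368/103.0 + 0.272/49.8 = 0.011303 ⇒ P = 88.469 kPa
xᵢ = zᵢP/Pᵢˢᵃᵗ ⇒ x_1 = 0.165·88.469/240.1 = 0.061

Pdew = 88.469 kPa, x_1 = 0.061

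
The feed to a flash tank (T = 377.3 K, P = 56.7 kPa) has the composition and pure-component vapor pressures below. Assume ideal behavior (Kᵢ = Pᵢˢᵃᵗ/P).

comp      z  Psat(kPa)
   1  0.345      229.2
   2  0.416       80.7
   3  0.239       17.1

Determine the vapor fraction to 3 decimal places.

ψ = 0.861

Raoult's law: Kᵢ = Pᵢˢᵃᵗ/P = Pᵢˢᵃᵗ/56.7.
  K_1 = 229.2/56.7 = 4.04233, K_2 = 80.7/56.7 = 1.42328, K_3 = 17.1/56.7 = 0.30159
Newton–Raphson from ψ = 0.5:
  ψ = 0.500: g = 0.3052, g' = -0.828 → ψ = 0.868
  ψ = 0.868: g = -0.0072, g' = -1.033 → ψ = 0.861
Converged at ψ = 0.861.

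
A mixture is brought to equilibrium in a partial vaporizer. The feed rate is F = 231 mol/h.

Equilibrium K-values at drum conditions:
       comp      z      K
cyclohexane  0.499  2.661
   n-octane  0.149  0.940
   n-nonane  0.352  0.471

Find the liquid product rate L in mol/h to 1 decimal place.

Material balance + equilibrium reduce to Σ zᵢ(Kᵢ−1)/(1+ψ(Kᵢ−1)) = 0.
Feasibility: ΣzᵢKᵢ = 1.634, Σzᵢ/Kᵢ = 1.093 — both > 1, two phases present.
Newton iteration, ψ⁰ = 0.67:
  ψ = 0.670: g = 0.0945, g' = -0.545 → ψ = 0.843
Converged at ψ = 0.843.
Then V = ψ·F = 0.8427·231 = 194.7 mol/h and L = F − V = 36.3 mol/h.

L = 36.3 mol/h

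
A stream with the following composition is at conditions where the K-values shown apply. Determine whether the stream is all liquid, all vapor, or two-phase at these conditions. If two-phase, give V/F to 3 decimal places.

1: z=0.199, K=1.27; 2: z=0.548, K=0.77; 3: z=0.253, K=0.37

all liquid

ΣzᵢKᵢ = 0.768; Σzᵢ/Kᵢ = 1.552.
Since ΣzᵢKᵢ < 1 the mixture is below its bubble point — single liquid phase.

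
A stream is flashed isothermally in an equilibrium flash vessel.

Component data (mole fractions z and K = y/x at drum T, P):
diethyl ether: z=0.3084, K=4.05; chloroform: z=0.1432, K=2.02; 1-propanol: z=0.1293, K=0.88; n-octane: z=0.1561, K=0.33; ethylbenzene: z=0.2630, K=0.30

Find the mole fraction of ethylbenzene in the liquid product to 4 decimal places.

Newton iteration, ψ⁰ = 0.67:
  ψ = 0.6700: g = -0.15753, g' = -1.0523 → ψ = 0.5203
  ψ = 0.5203: g = -0.00763, g' = -0.9783 → ψ = 0.5125
Converged at ψ = 0.5125.
Compositions from xᵢ = zᵢ/(1+ψ(Kᵢ−1)), yᵢ = Kᵢxᵢ:
  diethyl ether: x = 0.1203, y = 0.4873
  chloroform: x = 0.0940, y = 0.1900
  1-propanol: x = 0.1378, y = 0.1212
  n-octane: x = 0.2377, y = 0.0785
  ethylbenzene: x = 0.4101, y = 0.1230

x_ethylbenzene = 0.4101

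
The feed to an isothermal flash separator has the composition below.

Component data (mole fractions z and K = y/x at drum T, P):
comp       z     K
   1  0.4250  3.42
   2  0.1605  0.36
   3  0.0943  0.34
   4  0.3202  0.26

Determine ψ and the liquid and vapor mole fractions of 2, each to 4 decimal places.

Let ψ = V/F and solve Σ zᵢ(Kᵢ−1)/(1+ψ(Kᵢ−1)) = 0.
Check two-phase: ΣzᵢKᵢ = 1.6266 > 1 and Σzᵢ/Kᵢ = 2.0790 > 1, so g(0) = 0.6266 > 0 and g(1) = -1.0790 < 0.
Newton iteration, ψ⁰ = 0.5:
  ψ = 0.5000: g = -0.15467, g' = -1.1851 → ψ = 0.3695
Converged at ψ = 0.3695.
Compositions from xᵢ = zᵢ/(1+ψ(Kᵢ−1)), yᵢ = Kᵢxᵢ:
  1: x = 0.2244, y = 0.7673
  2: x = 0.2102, y = 0.0757
  3: x = 0.1247, y = 0.0424
  4: x = 0.4407, y = 0.1146

ψ = 0.3695, x_2 = 0.2102, y_2 = 0.0757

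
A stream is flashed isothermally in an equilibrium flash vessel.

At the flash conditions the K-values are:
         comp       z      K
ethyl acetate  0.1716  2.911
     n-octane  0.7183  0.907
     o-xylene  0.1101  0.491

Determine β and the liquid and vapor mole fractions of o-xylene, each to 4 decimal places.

β = 0.6066, x_o-xylene = 0.1593, y_o-xylene = 0.0782

Rachford–Rice: g(β) = Σ zᵢ(Kᵢ−1)/(1+β(Kᵢ−1)) = 0.
Check two-phase: ΣzᵢKᵢ = 1.2051 > 1 and Σzᵢ/Kᵢ = 1.0751 > 1, so g(0) = 0.2051 > 0 and g(1) = -0.0751 < 0.
Newton iteration, β⁰ = 0.37:
  β = 0.3700: g = 0.05387, g' = -0.2650 → β = 0.5733
  β = 0.5733: g = 0.00679, g' = -0.2065 → β = 0.6062
  β = 0.6062: g = 0.00009, g' = -0.2012 → β = 0.6066
Converged at β = 0.6066.
Compositions from xᵢ = zᵢ/(1+β(Kᵢ−1)), yᵢ = Kᵢxᵢ:
  ethyl acetate: x = 0.0795, y = 0.2313
  n-octane: x = 0.7612, y = 0.6905
  o-xylene: x = 0.1593, y = 0.0782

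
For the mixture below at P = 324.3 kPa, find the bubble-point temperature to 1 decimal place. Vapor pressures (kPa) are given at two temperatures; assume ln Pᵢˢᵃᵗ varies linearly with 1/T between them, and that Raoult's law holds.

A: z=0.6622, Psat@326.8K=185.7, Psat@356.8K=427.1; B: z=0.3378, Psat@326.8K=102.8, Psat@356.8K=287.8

Bubble-point temperature: ΣzᵢPᵢˢᵃᵗ(T) = P. Interpolate ln Pᵢˢᵃᵗ = aᵢ + bᵢ/T.
  T = 326.8 K: ΣzᵢPᵢˢᵃᵗ = 157.70 kPa
  T = 356.8 K: ΣzᵢPᵢˢᵃᵗ = 380.04 kPa
  T = 341.8 K: ΣzᵢPᵢˢᵃᵗ = 249.36 kPa
  T = 349.3 K: ΣzᵢPᵢˢᵃᵗ = 309.18 kPa
  T = 353.1 K: ΣzᵢPᵢˢᵃᵗ = 343.62 kPa
  T = 351.2 K: ΣzᵢPᵢˢᵃᵗ = 326.03 kPa
Interpolating between 349.3 K and 351.2 K gives T ≈ 351.0 K.

T = 351.0 K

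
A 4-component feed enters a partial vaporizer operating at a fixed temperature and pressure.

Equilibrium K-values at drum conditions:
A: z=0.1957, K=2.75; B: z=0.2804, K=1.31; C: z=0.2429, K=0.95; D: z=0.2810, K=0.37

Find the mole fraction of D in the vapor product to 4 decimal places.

Let ψ = V/F and solve Σ zᵢ(Kᵢ−1)/(1+ψ(Kᵢ−1)) = 0.
Check two-phase: ΣzᵢKᵢ = 1.2402 > 1 and Σzᵢ/Kᵢ = 1.3004 > 1, so g(0) = 0.2402 > 0 and g(1) = -0.3004 < 0.
Iterate (Newton) starting at ψ = 0.46:
  ψ = 0.4600: g = 0.00411, g' = -0.4264 → ψ = 0.4696
Converged at ψ = 0.4696.
Compositions from xᵢ = zᵢ/(1+ψ(Kᵢ−1)), yᵢ = Kᵢxᵢ:
  A: x = 0.1074, y = 0.2954
  B: x = 0.2448, y = 0.3206
  C: x = 0.2487, y = 0.2363
  D: x = 0.3991, y = 0.1477

y_D = 0.1477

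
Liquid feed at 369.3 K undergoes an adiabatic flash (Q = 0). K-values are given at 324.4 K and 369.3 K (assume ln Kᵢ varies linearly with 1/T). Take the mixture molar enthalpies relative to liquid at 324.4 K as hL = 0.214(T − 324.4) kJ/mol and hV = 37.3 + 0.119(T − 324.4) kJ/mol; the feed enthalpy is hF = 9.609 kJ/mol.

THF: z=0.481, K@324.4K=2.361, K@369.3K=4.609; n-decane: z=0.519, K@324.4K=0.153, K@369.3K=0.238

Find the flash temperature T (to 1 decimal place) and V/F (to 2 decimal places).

T = 328.7 K, V/F = 0.24

Adiabatic flash: solve Rachford–Rice at each trial T, then check hF = ψ·hV(T) + (1−ψ)·hL(T).
  T = 324.4 K: K = (2.361, 0.153), RR gives ψ = 0.187, H_out = 6.958 kJ/mol
  T = 369.3 K: K = (4.609, 0.238), RR gives ψ = 0.487, H_out = 25.710 kJ/mol
  T = 346.9 K: K = (3.373, 0.194), RR gives ψ = 0.378, H_out = 18.101 kJ/mol
  T = 335.6 K: K = (2.837, 0.173), RR gives ψ = 0.299, H_out = 13.227 kJ/mol
  T = 330.0 K: K = (2.592, 0.163), RR gives ψ = 0.248, H_out = 10.335 kJ/mol
  T = 327.2 K: K = (2.475, 0.158), RR gives ψ = 0.219, H_out = 8.718 kJ/mol
  T = 328.6 K: K = (2.533, 0.160), RR gives ψ = 0.234, H_out = 9.543 kJ/mol
Linear interpolation between T = 328.6 (H_out = 9.543) and T = 330.0 (H_out = 10.335) on hF = 9.609 gives T ≈ 328.7 K, at which ψ = 0.24.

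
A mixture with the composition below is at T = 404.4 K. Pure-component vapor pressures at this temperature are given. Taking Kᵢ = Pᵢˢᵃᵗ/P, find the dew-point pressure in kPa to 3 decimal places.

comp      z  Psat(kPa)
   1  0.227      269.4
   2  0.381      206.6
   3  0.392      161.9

Pdew = 195.771 kPa

At the dew point ψ → 1, so Σzᵢ/Kᵢ = 1 with Kᵢ = Pᵢˢᵃᵗ/P ⇒ 1/P = Σzᵢ/Pᵢˢᵃᵗ.
1/P = 0.227/269.4 + 0.381/206.6 + 0.392/161.9 = 0.005108 ⇒ P = 195.771 kPa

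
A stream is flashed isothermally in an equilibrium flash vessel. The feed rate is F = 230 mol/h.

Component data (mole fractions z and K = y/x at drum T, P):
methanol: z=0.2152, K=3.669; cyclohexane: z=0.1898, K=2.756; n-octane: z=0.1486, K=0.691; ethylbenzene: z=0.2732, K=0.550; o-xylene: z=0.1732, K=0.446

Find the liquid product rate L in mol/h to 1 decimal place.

Rachford–Rice: g(β) = Σ zᵢ(Kᵢ−1)/(1+β(Kᵢ−1)) = 0.
Check two-phase: ΣzᵢKᵢ = 1.6428 > 1 and Σzᵢ/Kᵢ = 1.2276 > 1, so g(0) = 0.6428 > 0 and g(1) = -0.2276 < 0.
Iterate (Newton) starting at β = 0.5:
  β = 0.5000: g = 0.07785, g' = -0.6609 → β = 0.6178
  β = 0.6178: g = 0.00378, g' = -0.6038 → β = 0.6241
Converged at β = 0.6241.
Then V = β·F = 0.6241·230 = 143.5 mol/h and L = F − V = 86.5 mol/h.

L = 86.5 mol/h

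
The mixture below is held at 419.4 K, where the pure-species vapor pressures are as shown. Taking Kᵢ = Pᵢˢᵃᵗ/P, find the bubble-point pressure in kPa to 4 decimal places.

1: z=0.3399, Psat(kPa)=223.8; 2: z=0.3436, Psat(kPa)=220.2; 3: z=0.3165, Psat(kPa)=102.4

At the bubble point ψ → 0, so ΣzᵢKᵢ = 1 with Kᵢ = Pᵢˢᵃᵗ/P ⇒ P = ΣzᵢPᵢˢᵃᵗ.
P = 0.3399·223.8 + 0.3436·220.2 + 0.3165·102.4 = 184.1399 kPa

Pbub = 184.1399 kPa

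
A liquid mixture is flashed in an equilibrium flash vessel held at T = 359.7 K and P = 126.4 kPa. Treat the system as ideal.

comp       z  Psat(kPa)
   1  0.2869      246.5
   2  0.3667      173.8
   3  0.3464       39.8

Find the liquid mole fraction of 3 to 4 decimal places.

x_3 = 0.4681

Raoult's law: Kᵢ = Pᵢˢᵃᵗ/P = Pᵢˢᵃᵗ/126.4.
  K_1 = 246.5/126.4 = 1.950158, K_2 = 173.8/126.4 = 1.375000, K_3 = 39.8/126.4 = 0.314873
Let β = V/F and solve Σ zᵢ(Kᵢ−1)/(1+β(Kᵢ−1)) = 0.
g(0) = ΣzᵢKᵢ − 1 = 0.1728 and g(1) = 1 − Σzᵢ/Kᵢ = -0.5139, so a root lies in (0, 1).
Iterate (Newton) starting at β = 0.37:
  β = 0.3700: g = 0.00453, g' = -0.4733 → β = 0.3796
  β = 0.3796: g = -0.00001, g' = -0.4764 → β = 0.3795
Converged at β = 0.3795.
Compositions from xᵢ = zᵢ/(1+β(Kᵢ−1)), yᵢ = Kᵢxᵢ:
  1: x = 0.2109, y = 0.4112
  2: x = 0.3210, y = 0.4414
  3: x = 0.4681, y = 0.1474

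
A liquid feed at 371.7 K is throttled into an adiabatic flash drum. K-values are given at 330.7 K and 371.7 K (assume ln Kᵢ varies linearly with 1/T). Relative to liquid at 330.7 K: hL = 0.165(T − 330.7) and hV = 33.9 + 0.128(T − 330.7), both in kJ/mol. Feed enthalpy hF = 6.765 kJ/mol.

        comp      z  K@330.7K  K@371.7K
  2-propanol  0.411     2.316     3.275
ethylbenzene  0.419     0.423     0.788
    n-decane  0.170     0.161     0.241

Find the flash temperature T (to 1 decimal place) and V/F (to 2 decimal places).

Adiabatic flash: solve Rachford–Rice at each trial T, then check hF = ψ·hV(T) + (1−ψ)·hL(T).
  T = 330.7 K: K = (2.316, 0.423, 0.161), RR gives ψ = 0.179, H_out = 6.081 kJ/mol
  T = 371.7 K: K = (3.275, 0.788, 0.241), RR gives ψ = 0.676, H_out = 28.645 kJ/mol
  T = 351.2 K: K = (2.782, 0.588, 0.199), RR gives ψ = 0.426, H_out = 17.516 kJ/mol
  T = 340.9 K: K = (2.544, 0.501, 0.180), RR gives ψ = 0.303, H_out = 11.853 kJ/mol
  T = 335.8 K: K = (2.429, 0.461, 0.170), RR gives ψ = 0.242, H_out = 9.004 kJ/mol
  T = 333.2 K: K = (2.371, 0.441, 0.165), RR gives ψ = 0.210, H_out = 7.526 kJ/mol
  T = 331.9 K: K = (2.342, 0.432, 0.163), RR gives ψ = 0.194, H_out = 6.778 kJ/mol
Linear interpolation between T = 330.7 (H_out = 6.081) and T = 331.9 (H_out = 6.778) on hF = 6.765 gives T ≈ 331.9 K, at which ψ = 0.19.

T = 331.9 K, V/F = 0.19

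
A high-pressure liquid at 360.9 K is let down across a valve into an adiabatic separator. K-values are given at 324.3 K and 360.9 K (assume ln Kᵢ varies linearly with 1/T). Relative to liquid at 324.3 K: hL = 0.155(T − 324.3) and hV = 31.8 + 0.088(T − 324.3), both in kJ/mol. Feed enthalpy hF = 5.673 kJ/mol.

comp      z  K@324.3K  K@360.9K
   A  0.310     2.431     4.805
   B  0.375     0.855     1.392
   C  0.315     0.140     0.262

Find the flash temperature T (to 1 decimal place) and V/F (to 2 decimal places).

T = 325.4 K, V/F = 0.17

Adiabatic flash: solve Rachford–Rice at each trial T, then check hF = ψ·hV(T) + (1−ψ)·hL(T).
  T = 324.3 K: K = (2.431, 0.855, 0.140), RR gives ψ = 0.148, H_out = 4.711 kJ/mol
  T = 360.9 K: K = (4.805, 1.392, 0.262), RR gives ψ = 0.660, H_out = 25.028 kJ/mol
  T = 342.6 K: K = (3.481, 1.105, 0.195), RR gives ψ = 0.453, H_out = 16.701 kJ/mol
  T = 333.5 K: K = (2.926, 0.976, 0.166), RR gives ψ = 0.322, H_out = 11.481 kJ/mol
  T = 328.9 K: K = (2.671, 0.914, 0.153), RR gives ψ = 0.242, H_out = 8.344 kJ/mol
  T = 326.6 K: K = (2.549, 0.884, 0.146), RR gives ψ = 0.197, H_out = 6.599 kJ/mol
  T = 325.5 K: K = (2.492, 0.870, 0.143), RR gives ψ = 0.174, H_out = 5.716 kJ/mol
Linear interpolation between T = 324.3 (H_out = 4.711) and T = 325.5 (H_out = 5.716) on hF = 5.673 gives T ≈ 325.4 K, at which ψ = 0.17.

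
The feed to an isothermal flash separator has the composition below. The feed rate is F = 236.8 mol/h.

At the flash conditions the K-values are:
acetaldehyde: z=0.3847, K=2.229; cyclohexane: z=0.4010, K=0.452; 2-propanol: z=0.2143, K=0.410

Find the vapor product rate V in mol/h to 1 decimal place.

V = 43.3 mol/h

Material balance + equilibrium reduce to Σ zᵢ(Kᵢ−1)/(1+ψ(Kᵢ−1)) = 0.
Feasibility: ΣzᵢKᵢ = 1.1266, Σzᵢ/Kᵢ = 1.5824 — both > 1, two phases present.
Newton iteration, ψ⁰ = 0.3:
  ψ = 0.3000: g = -0.07118, g' = -0.5928 → ψ = 0.1799
  ψ = 0.1799: g = 0.00194, g' = -0.6313 → ψ = 0.1830
Converged at ψ = 0.1830.
Then V = ψ·F = 0.1830·236.8 = 43.3 mol/h and L = F − V = 193.5 mol/h.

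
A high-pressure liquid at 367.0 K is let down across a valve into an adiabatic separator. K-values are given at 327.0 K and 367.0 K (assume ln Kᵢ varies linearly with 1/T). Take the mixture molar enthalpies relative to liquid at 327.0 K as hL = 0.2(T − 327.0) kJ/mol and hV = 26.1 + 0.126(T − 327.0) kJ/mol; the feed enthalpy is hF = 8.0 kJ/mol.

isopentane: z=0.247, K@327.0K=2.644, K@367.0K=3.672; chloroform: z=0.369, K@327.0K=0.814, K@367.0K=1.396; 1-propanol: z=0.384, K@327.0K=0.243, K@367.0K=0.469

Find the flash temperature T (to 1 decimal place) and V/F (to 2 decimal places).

T = 338.6 K, V/F = 0.22

Adiabatic flash: solve Rachford–Rice at each trial T, then check hF = ψ·hV(T) + (1−ψ)·hL(T).
  T = 327.0 K: K = (2.644, 0.814, 0.243), RR gives ψ = 0.055, H_out = 1.427 kJ/mol
  T = 367.0 K: K = (3.672, 1.396, 0.469), RR gives ψ = 0.738, H_out = 25.071 kJ/mol
  T = 347.0 K: K = (3.146, 1.083, 0.344), RR gives ψ = 0.358, H_out = 12.821 kJ/mol
  T = 337.0 K: K = (2.891, 0.943, 0.291), RR gives ψ = 0.200, H_out = 7.077 kJ/mol
  T = 342.0 K: K = (3.018, 1.011, 0.317), RR gives ψ = 0.277, H_out = 9.928 kJ/mol
  T = 339.5 K: K = (2.954, 0.977, 0.303), RR gives ψ = 0.238, H_out = 8.498 kJ/mol
  T = 338.2 K: K = (2.921, 0.959, 0.297), RR gives ψ = 0.218, H_out = 7.758 kJ/mol
Linear interpolation between T = 338.2 (H_out = 7.758) and T = 339.5 (H_out = 8.498) on hF = 8.0 gives T ≈ 338.6 K, at which ψ = 0.22.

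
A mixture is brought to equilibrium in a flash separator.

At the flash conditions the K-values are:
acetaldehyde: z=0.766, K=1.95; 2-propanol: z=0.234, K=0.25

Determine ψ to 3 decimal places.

ψ = 0.775

Let ψ = V/F and solve Σ zᵢ(Kᵢ−1)/(1+ψ(Kᵢ−1)) = 0.
g(0) = ΣzᵢKᵢ − 1 = 0.552 and g(1) = 1 − Σzᵢ/Kᵢ = -0.329, so a root lies in (0, 1).
Binary case is linear: z₁(K₁−1)(1+ψ(K₂−1)) + z₂(K₂−1)(1+ψ(K₁−1)) = 0
⇒ ψ = [z₁(K₁−1)+z₂(K₂−1)] / [−(K₁−1)(K₂−1)] = 0.5522/0.7125 = 0.775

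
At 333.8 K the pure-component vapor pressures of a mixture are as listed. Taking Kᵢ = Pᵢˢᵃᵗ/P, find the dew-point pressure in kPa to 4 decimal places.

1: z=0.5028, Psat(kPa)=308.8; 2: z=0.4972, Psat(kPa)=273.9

At the dew point ψ → 1, so Σzᵢ/Kᵢ = 1 with Kᵢ = Pᵢˢᵃᵗ/P ⇒ 1/P = Σzᵢ/Pᵢˢᵃᵗ.
1/P = 0.5028/308.8 + 0.4972/273.9 = 0.0034435 ⇒ P = 290.4023 kPa

Pdew = 290.4023 kPa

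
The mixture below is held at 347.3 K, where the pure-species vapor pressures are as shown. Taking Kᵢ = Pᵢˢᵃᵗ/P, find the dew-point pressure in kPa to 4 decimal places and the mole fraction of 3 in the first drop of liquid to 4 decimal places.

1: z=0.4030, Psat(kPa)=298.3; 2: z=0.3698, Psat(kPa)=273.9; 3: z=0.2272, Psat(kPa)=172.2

Pdew = 248.7245 kPa, x_3 = 0.3282

At the dew point ψ → 1, so Σzᵢ/Kᵢ = 1 with Kᵢ = Pᵢˢᵃᵗ/P ⇒ 1/P = Σzᵢ/Pᵢˢᵃᵗ.
1/P = 0.4030/298.3 + 0.3698/273.9 + 0.2272/172.2 = 0.0040205 ⇒ P = 248.7245 kPa
xᵢ = zᵢP/Pᵢˢᵃᵗ ⇒ x_3 = 0.2272·248.7245/172.2 = 0.3282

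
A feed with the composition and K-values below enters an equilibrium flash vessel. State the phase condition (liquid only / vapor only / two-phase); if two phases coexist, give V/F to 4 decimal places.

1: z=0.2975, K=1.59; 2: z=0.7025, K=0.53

liquid only

ΣzᵢKᵢ = 0.8454; Σzᵢ/Kᵢ = 1.5126.
Since ΣzᵢKᵢ < 1 the mixture is below its bubble point — single liquid phase.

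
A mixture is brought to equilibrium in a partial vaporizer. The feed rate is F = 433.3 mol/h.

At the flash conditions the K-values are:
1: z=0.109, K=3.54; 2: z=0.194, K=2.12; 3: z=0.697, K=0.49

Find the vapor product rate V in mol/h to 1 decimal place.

V = 65.9 mol/h

Iterate (Newton) starting at β = 0.32:
  β = 0.320: g = -0.1121, g' = -0.605 → β = 0.135
  β = 0.135: g = 0.0135, g' = -0.783 → β = 0.152
Converged at β = 0.152.
Then V = β·F = 0.1521·433.3 = 65.9 mol/h and L = F − V = 367.4 mol/h.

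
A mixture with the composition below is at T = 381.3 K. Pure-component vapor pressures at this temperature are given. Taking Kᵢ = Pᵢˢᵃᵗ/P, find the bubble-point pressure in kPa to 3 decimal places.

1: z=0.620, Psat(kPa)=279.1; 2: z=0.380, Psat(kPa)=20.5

Pbub = 180.832 kPa

At the bubble point ψ → 0, so ΣzᵢKᵢ = 1 with Kᵢ = Pᵢˢᵃᵗ/P ⇒ P = ΣzᵢPᵢˢᵃᵗ.
P = 0.620·279.1 + 0.380·20.5 = 180.832 kPa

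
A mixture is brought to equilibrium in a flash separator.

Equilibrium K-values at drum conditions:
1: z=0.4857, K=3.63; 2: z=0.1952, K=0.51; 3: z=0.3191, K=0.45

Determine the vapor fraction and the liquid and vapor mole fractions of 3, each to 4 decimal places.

Material balance + equilibrium reduce to Σ zᵢ(Kᵢ−1)/(1+ψ(Kᵢ−1)) = 0.
g(0) = ΣzᵢKᵢ − 1 = 1.0062 and g(1) = 1 − Σzᵢ/Kᵢ = -0.2257, so a root lies in (0, 1).
Newton–Raphson from ψ = 0.5:
  ψ = 0.5000: g = 0.18303, g' = -0.8927 → ψ = 0.7050
  ψ = 0.7050: g = 0.01476, g' = -0.7793 → ψ = 0.7240
Converged at ψ = 0.7240.
Compositions from xᵢ = zᵢ/(1+ψ(Kᵢ−1)), yᵢ = Kᵢxᵢ:
  1: x = 0.1672, y = 0.6071
  2: x = 0.3025, y = 0.1543
  3: x = 0.5302, y = 0.2386

ψ = 0.7240, x_3 = 0.5302, y_3 = 0.2386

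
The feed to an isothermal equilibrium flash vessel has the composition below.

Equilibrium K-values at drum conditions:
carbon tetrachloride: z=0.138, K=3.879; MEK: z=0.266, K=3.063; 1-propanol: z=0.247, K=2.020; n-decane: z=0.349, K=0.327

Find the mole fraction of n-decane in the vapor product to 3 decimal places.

y_n-decane = 0.233

Let ψ = V/F and solve Σ zᵢ(Kᵢ−1)/(1+ψ(Kᵢ−1)) = 0.
Check two-phase: ΣzᵢKᵢ = 1.963 > 1 and Σzᵢ/Kᵢ = 1.312 > 1, so g(0) = 0.963 > 0 and g(1) = -0.312 < 0.
Newton–Raphson from ψ = 0.6:
  ψ = 0.600: g = 0.1532, g' = -0.923 → ψ = 0.766
  ψ = 0.766: g = -0.0067, g' = -1.036 → ψ = 0.759
Converged at ψ = 0.759.
Compositions from xᵢ = zᵢ/(1+ψ(Kᵢ−1)), yᵢ = Kᵢxᵢ:
  carbon tetrachloride: x = 0.043, y = 0.168
  MEK: x = 0.104, y = 0.317
  1-propanol: x = 0.139, y = 0.281
  n-decane: x = 0.714, y = 0.233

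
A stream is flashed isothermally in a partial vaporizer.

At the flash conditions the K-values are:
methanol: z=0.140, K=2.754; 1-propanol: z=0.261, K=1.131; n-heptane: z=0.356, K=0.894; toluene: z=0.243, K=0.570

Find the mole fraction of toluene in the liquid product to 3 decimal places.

Let β = V/F and solve Σ zᵢ(Kᵢ−1)/(1+β(Kᵢ−1)) = 0.
Feasibility: ΣzᵢKᵢ = 1.138, Σzᵢ/Kᵢ = 1.106 — both > 1, two phases present.
Iterate (Newton) starting at β = 0.5:
  β = 0.500: g = -0.0100, g' = -0.204 → β = 0.451
  β = 0.451: g = 0.0002, g' = -0.212 → β = 0.452
Converged at β = 0.452.
Compositions from xᵢ = zᵢ/(1+β(Kᵢ−1)), yᵢ = Kᵢxᵢ:
  methanol: x = 0.078, y = 0.215
  1-propanol: x = 0.246, y = 0.279
  n-heptane: x = 0.374, y = 0.334
  toluene: x = 0.302, y = 0.172

x_toluene = 0.302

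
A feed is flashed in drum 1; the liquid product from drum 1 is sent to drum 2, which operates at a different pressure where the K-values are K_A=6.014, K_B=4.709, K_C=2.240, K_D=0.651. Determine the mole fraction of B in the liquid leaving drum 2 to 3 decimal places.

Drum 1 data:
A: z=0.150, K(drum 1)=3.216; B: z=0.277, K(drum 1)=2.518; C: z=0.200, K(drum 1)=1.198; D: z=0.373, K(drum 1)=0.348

x_B (drum 2) = 0.035

Drum 1:
Iterate (Newton) starting at ψ₁ = 0.5:
  ψ₁ = 0.500: g = 0.0719, g' = -0.728 → ψ₁ = 0.599
  ψ₁ = 0.599: g = -0.0005, g' = -0.744 → ψ₁ = 0.598
Converged at ψ₁ = 0.598.
Drum-1 compositions:
  A: x = 0.064, y = 0.207
  B: x = 0.145, y = 0.366
  C: x = 0.179, y = 0.214
  D: x = 0.612, y = 0.213
Drum-2 feed = drum-1 liquid: z₂ = (0.0645, 0.1452, 0.1788, 0.6115).
Drum 2:
Material balance + equilibrium reduce to Σ zᵢ(Kᵢ−1)/(1+ψ₂(Kᵢ−1)) = 0.
Check two-phase: ΣzᵢKᵢ = 1.870 > 1 and Σzᵢ/Kᵢ = 1.061 > 1, so g(0) = 0.870 > 0 and g(1) = -0.061 < 0.
Newton iteration, ψ₂⁰ = 0.56:
  ψ₂ = 0.560: g = 0.1255, g' = -0.534 → ψ₂ = 0.795
  ψ₂ = 0.795: g = 0.0174, g' = -0.406 → ψ₂ = 0.838
  ψ₂ = 0.838: g = 0.0003, g' = -0.393 → ψ₂ = 0.839
Converged at ψ₂ = 0.839.
  A: x = 0.012, y = 0.075
  B: x = 0.035, y = 0.166
  C: x = 0.088, y = 0.196
  D: x = 0.865, y = 0.563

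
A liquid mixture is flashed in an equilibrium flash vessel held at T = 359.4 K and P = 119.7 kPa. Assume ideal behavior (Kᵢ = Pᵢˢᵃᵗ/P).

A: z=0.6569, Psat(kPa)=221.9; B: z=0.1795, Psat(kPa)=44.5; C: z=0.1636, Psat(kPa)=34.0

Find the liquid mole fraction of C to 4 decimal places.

x_C = 0.2784

Raoult's law: Kᵢ = Pᵢˢᵃᵗ/P = Pᵢˢᵃᵗ/119.7.
  K_A = 221.9/119.7 = 1.853801, K_B = 44.5/119.7 = 0.371763, K_C = 34.0/119.7 = 0.284043
Rachford–Rice: g(V/F) = Σ zᵢ(Kᵢ−1)/(1+V/F(Kᵢ−1)) = 0.
Check two-phase: ΣzᵢKᵢ = 1.3310 > 1 and Σzᵢ/Kᵢ = 1.4132 > 1, so g(0) = 0.3310 > 0 and g(1) = -0.4132 < 0.
Iterate (Newton) starting at V/F = 0.33:
  V/F = 0.3300: g = 0.14195, g' = -0.5480 → V/F = 0.5890
  V/F = 0.5890: g = -0.00838, g' = -0.6413 → V/F = 0.5760
  V/F = 0.5760: g = -0.00006, g' = -0.6320 → V/F = 0.5759
Converged at V/F = 0.5759.
Compositions from xᵢ = zᵢ/(1+V/F(Kᵢ−1)), yᵢ = Kᵢxᵢ:
  A: x = 0.4404, y = 0.8164
  B: x = 0.2813, y = 0.1046
  C: x = 0.2784, y = 0.0791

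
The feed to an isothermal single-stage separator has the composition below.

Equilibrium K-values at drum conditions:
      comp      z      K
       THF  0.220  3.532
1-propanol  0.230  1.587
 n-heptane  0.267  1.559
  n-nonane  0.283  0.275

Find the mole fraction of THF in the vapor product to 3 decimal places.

y_THF = 0.284

Newton–Raphson from ψ = 0.5:
  ψ = 0.500: g = 0.1450, g' = -0.739 → ψ = 0.696
  ψ = 0.696: g = -0.0094, g' = -0.874 → ψ = 0.685
Converged at ψ = 0.685.
Compositions from xᵢ = zᵢ/(1+ψ(Kᵢ−1)), yᵢ = Kᵢxᵢ:
  THF: x = 0.080, y = 0.284
  1-propanol: x = 0.164, y = 0.260
  n-heptane: x = 0.193, y = 0.301
  n-nonane: x = 0.563, y = 0.155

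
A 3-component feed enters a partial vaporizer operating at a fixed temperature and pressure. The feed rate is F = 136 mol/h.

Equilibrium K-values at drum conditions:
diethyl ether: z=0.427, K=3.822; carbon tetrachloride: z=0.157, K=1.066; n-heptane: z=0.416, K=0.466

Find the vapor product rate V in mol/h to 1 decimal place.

Rachford–Rice: g(β) = Σ zᵢ(Kᵢ−1)/(1+β(Kᵢ−1)) = 0.
Feasibility: ΣzᵢKᵢ = 1.993, Σzᵢ/Kᵢ = 1.152 — both > 1, two phases present.
Newton iteration, β⁰ = 0.5:
  β = 0.500: g = 0.2068, g' = -0.806 → β = 0.756
  β = 0.756: g = 0.0216, g' = -0.681 → β = 0.788
Converged at β = 0.788.
Then V = β·F = 0.7882·136 = 107.2 mol/h and L = F − V = 28.8 mol/h.

V = 107.2 mol/h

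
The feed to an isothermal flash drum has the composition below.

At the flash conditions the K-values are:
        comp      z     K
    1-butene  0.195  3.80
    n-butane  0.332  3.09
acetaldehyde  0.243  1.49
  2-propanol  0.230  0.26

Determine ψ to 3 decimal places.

Iterate (Newton) starting at ψ = 0.5:
  ψ = 0.500: g = 0.3923, g' = -0.967 → ψ = 0.906
  ψ = 0.906: g = -0.0392, g' = -1.481 → ψ = 0.879
  ψ = 0.879: g = -0.0016, g' = -1.368 → ψ = 0.878
Converged at ψ = 0.878.

ψ = 0.878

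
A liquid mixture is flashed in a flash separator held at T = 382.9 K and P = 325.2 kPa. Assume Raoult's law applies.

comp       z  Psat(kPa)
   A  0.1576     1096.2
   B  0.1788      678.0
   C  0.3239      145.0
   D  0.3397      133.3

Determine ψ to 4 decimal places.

ψ = 0.1806

Raoult's law: Kᵢ = Pᵢˢᵃᵗ/P = Pᵢˢᵃᵗ/325.2.
  K_A = 1096.2/325.2 = 3.370849, K_B = 678.0/325.2 = 2.084871, K_C = 145.0/325.2 = 0.445879, K_D = 133.3/325.2 = 0.409902
Let ψ = V/F and solve Σ zᵢ(Kᵢ−1)/(1+ψ(Kᵢ−1)) = 0.
g(0) = ΣzᵢKᵢ − 1 = 0.1877 and g(1) = 1 − Σzᵢ/Kᵢ = -0.6877, so a root lies in (0, 1).
Newton iteration, ψ⁰ = 0.5:
  ψ = 0.5000: g = -0.23589, g' = -0.7022 → ψ = 0.1641
  ψ = 0.1641: g = 0.01428, g' = -0.8761 → ψ = 0.1804
  ψ = 0.1804: g = 0.00019, g' = -0.8527 → ψ = 0.1806
Converged at ψ = 0.1806.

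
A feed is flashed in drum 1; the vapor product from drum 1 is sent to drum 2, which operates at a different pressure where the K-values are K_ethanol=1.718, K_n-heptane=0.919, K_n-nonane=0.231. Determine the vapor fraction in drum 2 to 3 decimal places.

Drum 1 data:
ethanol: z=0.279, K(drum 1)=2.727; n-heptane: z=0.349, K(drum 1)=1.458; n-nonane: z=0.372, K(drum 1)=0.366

V/F (drum 2) = 0.241

Drum 1:
Rachford–Rice: g(ψ₁) = Σ zᵢ(Kᵢ−1)/(1+ψ₁(Kᵢ−1)) = 0.
g(0) = ΣzᵢKᵢ − 1 = 0.406 and g(1) = 1 − Σzᵢ/Kᵢ = -0.358, so a root lies in (0, 1).
Newton–Raphson from ψ₁ = 0.4:
  ψ₁ = 0.400: g = 0.1041, g' = -0.612 → ψ₁ = 0.570
Converged at ψ₁ = 0.570.
Drum-1 compositions:
  ethanol: x = 0.141, y = 0.383
  n-heptane: x = 0.277, y = 0.403
  n-nonane: x = 0.583, y = 0.213
Drum-2 feed = drum-1 vapor: z₂ = (0.3833, 0.4034, 0.2133).
Drum 2:
Let ψ₂ = V/F and solve Σ zᵢ(Kᵢ−1)/(1+ψ₂(Kᵢ−1)) = 0.
Feasibility: ΣzᵢKᵢ = 1.078, Σzᵢ/Kᵢ = 1.585 — both > 1, two phases present.
Iterate (Newton) starting at ψ₂ = 0.58:
  ψ₂ = 0.580: g = -0.1361, g' = -0.512 → ψ₂ = 0.314
  ψ₂ = 0.314: g = -0.0253, g' = -0.354 → ψ₂ = 0.243
  ψ₂ = 0.243: g = -0.0007, g' = -0.337 → ψ₂ = 0.241
Converged at ψ₂ = 0.241.
  ethanol: x = 0.327, y = 0.561
  n-heptane: x = 0.411, y = 0.378
  n-nonane: x = 0.262, y = 0.060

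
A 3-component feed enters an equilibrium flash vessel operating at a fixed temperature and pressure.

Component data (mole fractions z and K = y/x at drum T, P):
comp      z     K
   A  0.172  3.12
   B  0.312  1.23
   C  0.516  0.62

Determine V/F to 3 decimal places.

V/F = 0.498

Material balance + equilibrium reduce to Σ zᵢ(Kᵢ−1)/(1+V/F(Kᵢ−1)) = 0.
g(0) = ΣzᵢKᵢ − 1 = 0.240 and g(1) = 1 − Σzᵢ/Kᵢ = -0.141, so a root lies in (0, 1).
Newton iteration, V/F⁰ = 0.5:
  V/F = 0.500: g = -0.0007, g' = -0.309 → V/F = 0.498
Converged at V/F = 0.498.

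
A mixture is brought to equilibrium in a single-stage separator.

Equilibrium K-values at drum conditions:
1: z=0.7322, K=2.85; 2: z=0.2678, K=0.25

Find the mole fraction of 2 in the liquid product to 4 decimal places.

Material balance + equilibrium reduce to Σ zᵢ(Kᵢ−1)/(1+β(Kᵢ−1)) = 0.
Check two-phase: ΣzᵢKᵢ = 2.1537 > 1 and Σzᵢ/Kᵢ = 1.3281 > 1, so g(0) = 1.1537 > 0 and g(1) = -0.3281 < 0.
Binary case is linear: z₁(K₁−1)(1+β(K₂−1)) + z₂(K₂−1)(1+β(K₁−1)) = 0
⇒ β = [z₁(K₁−1)+z₂(K₂−1)] / [−(K₁−1)(K₂−1)] = 1.15372/1.38750 = 0.8315
Compositions from xᵢ = zᵢ/(1+β(Kᵢ−1)), yᵢ = Kᵢxᵢ:
  1: x = 0.2885, y = 0.8221
  2: x = 0.7115, y = 0.1779

x_2 = 0.7115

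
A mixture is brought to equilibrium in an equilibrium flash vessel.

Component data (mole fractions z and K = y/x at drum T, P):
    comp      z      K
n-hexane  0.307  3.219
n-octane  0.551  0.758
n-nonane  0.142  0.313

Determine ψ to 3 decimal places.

Rachford–Rice: g(ψ) = Σ zᵢ(Kᵢ−1)/(1+ψ(Kᵢ−1)) = 0.
g(0) = ΣzᵢKᵢ − 1 = 0.450 and g(1) = 1 − Σzᵢ/Kᵢ = -0.276, so a root lies in (0, 1).
Iterate (Newton) starting at ψ = 0.5:
  ψ = 0.500: g = 0.0226, g' = -0.537 → ψ = 0.542
  ψ = 0.542: g = 0.0003, g' = -0.524 → ψ = 0.543
Converged at ψ = 0.543.

ψ = 0.543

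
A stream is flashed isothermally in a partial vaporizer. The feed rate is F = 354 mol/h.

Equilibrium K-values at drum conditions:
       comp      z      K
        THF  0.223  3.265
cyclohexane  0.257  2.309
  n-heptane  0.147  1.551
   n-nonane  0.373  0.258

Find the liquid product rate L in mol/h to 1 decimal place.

Rachford–Rice: g(ψ) = Σ zᵢ(Kᵢ−1)/(1+ψ(Kᵢ−1)) = 0.
Feasibility: ΣzᵢKᵢ = 1.646, Σzᵢ/Kᵢ = 1.720 — both > 1, two phases present.
Newton–Raphson from ψ = 0.51:
  ψ = 0.510: g = 0.0541, g' = -0.963 → ψ = 0.566
  ψ = 0.566: g = -0.0010, g' = -1.001 → ψ = 0.565
Converged at ψ = 0.565.
Then V = ψ·F = 0.5652·354 = 200.1 mol/h and L = F − V = 153.9 mol/h.

L = 153.9 mol/h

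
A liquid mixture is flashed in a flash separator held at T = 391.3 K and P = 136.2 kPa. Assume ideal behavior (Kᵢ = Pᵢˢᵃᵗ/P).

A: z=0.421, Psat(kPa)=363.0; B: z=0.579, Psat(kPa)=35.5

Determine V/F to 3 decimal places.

Raoult's law: Kᵢ = Pᵢˢᵃᵗ/P = Pᵢˢᵃᵗ/136.2.
  K_A = 363.0/136.2 = 2.66520, K_B = 35.5/136.2 = 0.26065
Rachford–Rice: g(V/F) = Σ zᵢ(Kᵢ−1)/(1+V/F(Kᵢ−1)) = 0.
g(0) = ΣzᵢKᵢ − 1 = 0.273 and g(1) = 1 − Σzᵢ/Kᵢ = -1.379, so a root lies in (0, 1).
Binary case is linear: z₁(K₁−1)(1+V/F(K₂−1)) + z₂(K₂−1)(1+V/F(K₁−1)) = 0
⇒ V/F = [z₁(K₁−1)+z₂(K₂−1)] / [−(K₁−1)(K₂−1)] = 0.2730/1.2312 = 0.222

V/F = 0.222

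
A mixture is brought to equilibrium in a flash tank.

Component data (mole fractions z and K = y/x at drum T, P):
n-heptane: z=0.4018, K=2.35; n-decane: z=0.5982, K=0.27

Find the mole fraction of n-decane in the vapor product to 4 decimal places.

Let β = V/F and solve Σ zᵢ(Kᵢ−1)/(1+β(Kᵢ−1)) = 0.
Feasibility: ΣzᵢKᵢ = 1.1057, Σzᵢ/Kᵢ = 2.3865 — both > 1, two phases present.
Binary case is linear: z₁(K₁−1)(1+β(K₂−1)) + z₂(K₂−1)(1+β(K₁−1)) = 0
⇒ β = [z₁(K₁−1)+z₂(K₂−1)] / [−(K₁−1)(K₂−1)] = 0.10574/0.98550 = 0.1073
Compositions from xᵢ = zᵢ/(1+β(Kᵢ−1)), yᵢ = Kᵢxᵢ:
  n-heptane: x = 0.3510, y = 0.8248
  n-decane: x = 0.6490, y = 0.1752

y_n-decane = 0.1752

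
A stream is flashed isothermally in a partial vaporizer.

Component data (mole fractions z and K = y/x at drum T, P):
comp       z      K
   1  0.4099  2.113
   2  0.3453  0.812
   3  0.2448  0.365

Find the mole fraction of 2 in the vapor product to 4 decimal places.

y_2 = 0.3085

Rachford–Rice: g(β) = Σ zᵢ(Kᵢ−1)/(1+β(Kᵢ−1)) = 0.
Check two-phase: ΣzᵢKᵢ = 1.2359 > 1 and Σzᵢ/Kᵢ = 1.2899 > 1, so g(0) = 0.2359 > 0 and g(1) = -0.2899 < 0.
Iterate (Newton) starting at β = 0.5:
  β = 0.5000: g = -0.00631, g' = -0.4364 → β = 0.4855
Converged at β = 0.4855.
Compositions from xᵢ = zᵢ/(1+β(Kᵢ−1)), yᵢ = Kᵢxᵢ:
  1: x = 0.2661, y = 0.5623
  2: x = 0.3800, y = 0.3085
  3: x = 0.3539, y = 0.1292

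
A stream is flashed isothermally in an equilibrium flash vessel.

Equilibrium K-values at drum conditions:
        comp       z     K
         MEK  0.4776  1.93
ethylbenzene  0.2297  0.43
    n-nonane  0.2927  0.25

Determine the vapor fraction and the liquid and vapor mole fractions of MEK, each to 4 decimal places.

Let ψ = V/F and solve Σ zᵢ(Kᵢ−1)/(1+ψ(Kᵢ−1)) = 0.
g(0) = ΣzᵢKᵢ − 1 = 0.0937 and g(1) = 1 − Σzᵢ/Kᵢ = -0.9524, so a root lies in (0, 1).
Newton–Raphson from ψ = 0.5:
  ψ = 0.5000: g = -0.23117, g' = -0.7599 → ψ = 0.1958
  ψ = 0.1958: g = -0.02894, g' = -0.6164 → ψ = 0.1488
Converged at ψ = 0.1488.
Compositions from xᵢ = zᵢ/(1+ψ(Kᵢ−1)), yᵢ = Kᵢxᵢ:
  MEK: x = 0.4195, y = 0.8097
  ethylbenzene: x = 0.2510, y = 0.1079
  n-nonane: x = 0.3295, y = 0.0824

ψ = 0.1488, x_MEK = 0.4195, y_MEK = 0.8097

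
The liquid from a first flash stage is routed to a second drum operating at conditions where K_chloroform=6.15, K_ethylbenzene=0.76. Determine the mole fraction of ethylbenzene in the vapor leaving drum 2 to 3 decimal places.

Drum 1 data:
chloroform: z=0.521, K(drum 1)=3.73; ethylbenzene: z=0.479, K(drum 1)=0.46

Drum 1:
Let ψ₁ = V/F and solve Σ zᵢ(Kᵢ−1)/(1+ψ₁(Kᵢ−1)) = 0.
g(0) = ΣzᵢKᵢ − 1 = 1.164 and g(1) = 1 − Σzᵢ/Kᵢ = -0.181, so a root lies in (0, 1).
Binary case is linear: z₁(K₁−1)(1+ψ₁(K₂−1)) + z₂(K₂−1)(1+ψ₁(K₁−1)) = 0
⇒ ψ₁ = [z₁(K₁−1)+z₂(K₂−1)] / [−(K₁−1)(K₂−1)] = 1.1637/1.4742 = 0.789
Drum-1 compositions:
  chloroform: x = 0.165, y = 0.616
  ethylbenzene: x = 0.835, y = 0.384
Drum-2 feed = drum-1 liquid: z₂ = (0.1651, 0.8349).
Drum 2:
Rachford–Rice: g(ψ₂) = Σ zᵢ(Kᵢ−1)/(1+ψ₂(Kᵢ−1)) = 0.
Check two-phase: ΣzᵢKᵢ = 1.650 > 1 and Σzᵢ/Kᵢ = 1.125 > 1, so g(0) = 0.650 > 0 and g(1) = -0.125 < 0.
Newton iteration, ψ₂⁰ = 0.5:
  ψ₂ = 0.500: g = 0.0102, g' = -0.405 → ψ₂ = 0.525
  ψ₂ = 0.525: g = 0.0003, g' = -0.382 → ψ₂ = 0.526
Converged at ψ₂ = 0.526.
  chloroform: x = 0.045, y = 0.274
  ethylbenzene: x = 0.955, y = 0.726

y_ethylbenzene (drum 2) = 0.726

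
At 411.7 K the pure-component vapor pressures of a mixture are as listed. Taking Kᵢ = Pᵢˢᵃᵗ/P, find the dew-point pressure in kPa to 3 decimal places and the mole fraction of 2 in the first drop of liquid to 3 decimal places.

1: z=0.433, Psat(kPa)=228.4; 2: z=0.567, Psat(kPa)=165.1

At the dew point ψ → 1, so Σzᵢ/Kᵢ = 1 with Kᵢ = Pᵢˢᵃᵗ/P ⇒ 1/P = Σzᵢ/Pᵢˢᵃᵗ.
1/P = 0.433/228.4 + 0.567/165.1 = 0.005330 ⇒ P = 187.614 kPa
xᵢ = zᵢP/Pᵢˢᵃᵗ ⇒ x_2 = 0.567·187.614/165.1 = 0.644

Pdew = 187.614 kPa, x_2 = 0.644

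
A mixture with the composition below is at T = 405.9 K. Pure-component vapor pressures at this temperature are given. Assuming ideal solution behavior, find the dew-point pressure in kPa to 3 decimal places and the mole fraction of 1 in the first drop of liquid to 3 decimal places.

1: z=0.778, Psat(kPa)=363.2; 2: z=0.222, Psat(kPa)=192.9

Pdew = 303.681 kPa, x_1 = 0.651

At the dew point ψ → 1, so Σzᵢ/Kᵢ = 1 with Kᵢ = Pᵢˢᵃᵗ/P ⇒ 1/P = Σzᵢ/Pᵢˢᵃᵗ.
1/P = 0.778/363.2 + 0.222/192.9 = 0.003293 ⇒ P = 303.681 kPa
xᵢ = zᵢP/Pᵢˢᵃᵗ ⇒ x_1 = 0.778·303.681/363.2 = 0.651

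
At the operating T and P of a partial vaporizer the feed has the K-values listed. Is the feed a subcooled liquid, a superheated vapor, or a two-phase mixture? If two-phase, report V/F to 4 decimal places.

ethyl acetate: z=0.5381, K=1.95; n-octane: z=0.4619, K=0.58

two-phase, V/F = 0.7950

ΣzᵢKᵢ = 1.3172; Σzᵢ/Kᵢ = 1.0723.
Both exceed 1, so a two-phase solution exists.
Rachford–Rice: g(ψ) = Σ zᵢ(Kᵢ−1)/(1+ψ(Kᵢ−1)) = 0.
Binary case is linear: z₁(K₁−1)(1+ψ(K₂−1)) + z₂(K₂−1)(1+ψ(K₁−1)) = 0
⇒ ψ = [z₁(K₁−1)+z₂(K₂−1)] / [−(K₁−1)(K₂−1)] = 0.31720/0.39900 = 0.7950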